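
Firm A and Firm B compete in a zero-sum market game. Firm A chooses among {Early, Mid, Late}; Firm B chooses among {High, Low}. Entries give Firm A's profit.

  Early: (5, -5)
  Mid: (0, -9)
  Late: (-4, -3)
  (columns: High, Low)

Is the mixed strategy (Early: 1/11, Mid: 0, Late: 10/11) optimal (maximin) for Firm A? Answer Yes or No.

Against High this mix gives (1/11)·5 + (10/11)·(-4) = -35/11.
Against Low this mix gives (1/11)·(-5) + (10/11)·(-3) = -35/11.
All of Firm B's active replies (High, Low) yield -35/11, and no column does worse for Firm A. The mix makes Firm B indifferent and guarantees -35/11, so it is optimal.

Yes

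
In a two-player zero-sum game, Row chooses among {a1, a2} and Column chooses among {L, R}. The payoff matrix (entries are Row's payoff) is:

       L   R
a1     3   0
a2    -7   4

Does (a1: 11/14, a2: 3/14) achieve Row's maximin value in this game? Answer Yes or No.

Against L this mix gives (11/14)·3 + (3/14)·(-7) = 6/7.
Against R this mix gives (11/14)·0 + (3/14)·4 = 6/7.
All of Column's active replies (L, R) yield 6/7, and no column does worse for Row. The mix makes Column indifferent and guarantees 6/7, so it is optimal.

Yes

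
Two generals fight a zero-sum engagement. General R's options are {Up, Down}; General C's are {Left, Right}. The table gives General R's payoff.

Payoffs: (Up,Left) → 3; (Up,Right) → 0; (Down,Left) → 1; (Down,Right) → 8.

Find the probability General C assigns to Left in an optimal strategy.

Row minima: Up → 0, Down → 1; maximin = 1.
Column maxima: Left → 3, Right → 8; minimax = 3.
1 ≠ 3, so there is no saddle point; optimal play is mixed.
Let General R play Up with probability p. Expected payoff against Left: 3p + 1(1−p) = 2p + 1; against Right: 0p + 8(1−p) = −8p + 8.
Setting these equal: 2p + 1 = −8p + 8 ⇒ 10p = 7 ⇒ p = 7/10, and the value is (2)·(7/10) + 1 = 12/5.
For General C: with q = P(Left), equating Up's and Down's payoffs gives 3q = −7q + 8 ⇒ q = 4/5.

4/5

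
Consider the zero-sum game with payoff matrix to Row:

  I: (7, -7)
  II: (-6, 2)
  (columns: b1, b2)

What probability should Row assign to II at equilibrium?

7/11

Row minima: I → -7, II → -6; maximin = -6.
Column maxima: b1 → 7, b2 → 2; minimax = 2.
-6 ≠ 2, so there is no saddle point; optimal play is mixed.
Let Row play I with probability p. Expected payoff against b1: 7p + (-6)(1−p) = 13p − 6; against b2: (-7)p + 2(1−p) = −9p + 2.
Setting these equal: 13p − 6 = −9p + 2 ⇒ 22p = 8 ⇒ p = 4/11, and the value is (13)·(4/11) − 6 = -14/11.
For Column: with q = P(b1), equating I's and II's payoffs gives 14q − 7 = −8q + 2 ⇒ q = 9/22.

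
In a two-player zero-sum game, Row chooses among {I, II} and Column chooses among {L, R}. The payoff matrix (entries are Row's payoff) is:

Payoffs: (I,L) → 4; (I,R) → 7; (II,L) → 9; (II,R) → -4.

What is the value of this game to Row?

79/16

Row minima: I → 4, II → -4; maximin = 4.
Column maxima: L → 9, R → 7; minimax = 7.
4 ≠ 7, so there is no saddle point; optimal play is mixed.
Let Row play I with probability p. Expected payoff against L: 4p + 9(1−p) = −5p + 9; against R: 7p + (-4)(1−p) = 11p − 4.
Setting these equal: −5p + 9 = 11p − 4 ⇒ −16p = -13 ⇒ p = 13/16, and the value is (-5)·(13/16) + 9 = 79/16.
For Column: with q = P(L), equating I's and II's payoffs gives −3q + 7 = 13q − 4 ⇒ q = 11/16.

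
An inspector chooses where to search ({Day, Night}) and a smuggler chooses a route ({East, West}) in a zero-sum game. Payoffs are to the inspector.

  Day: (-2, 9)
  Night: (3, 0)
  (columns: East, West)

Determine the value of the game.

27/14

Row minima: Day → -2, Night → 0; maximin = 0.
Column maxima: East → 3, West → 9; minimax = 3.
0 ≠ 3, so there is no saddle point; optimal play is mixed.
Let the inspector play Day with probability p. Expected payoff against East: (-2)p + 3(1−p) = −5p + 3; against West: 9p + 0(1−p) = 9p.
Setting these equal: −5p + 3 = 9p ⇒ −14p = -3 ⇒ p = 3/14, and the value is (-5)·(3/14) + 3 = 27/14.
For the smuggler: with q = P(East), equating Day's and Night's payoffs gives −11q + 9 = 3q ⇒ q = 9/14.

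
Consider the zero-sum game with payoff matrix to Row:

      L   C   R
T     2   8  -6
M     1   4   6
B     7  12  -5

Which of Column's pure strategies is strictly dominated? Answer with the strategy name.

C

L holds Row's payoff strictly below C in every row: 2 < 8, 1 < 4, 7 < 12.
So C is strictly dominated for Column.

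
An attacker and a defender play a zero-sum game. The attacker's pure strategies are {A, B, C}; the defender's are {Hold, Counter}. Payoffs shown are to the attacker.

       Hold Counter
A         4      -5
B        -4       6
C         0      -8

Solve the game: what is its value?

4/19

Row minima: A → -5, B → -4, C → -8; maximin = -4.
Column maxima: Hold → 4, Counter → 6; minimax = 4.
-4 ≠ 4, so there is no saddle point; optimal play is mixed.
C is strictly dominated by A, so the attacker never plays it.
On the remaining 2×2 (A, B vs Hold, Counter):
Let the attacker play A with probability p. Expected payoff against Hold: 4p + (-4)(1−p) = 8p − 4; against Counter: (-5)p + 6(1−p) = −11p + 6.
Setting these equal: 8p − 4 = −11p + 6 ⇒ 19p = 10 ⇒ p = 10/19, and the value is (8)·(10/19) − 4 = 4/19.
For the defender: with q = P(Hold), equating A's and B's payoffs gives 9q − 5 = −10q + 6 ⇒ q = 11/19.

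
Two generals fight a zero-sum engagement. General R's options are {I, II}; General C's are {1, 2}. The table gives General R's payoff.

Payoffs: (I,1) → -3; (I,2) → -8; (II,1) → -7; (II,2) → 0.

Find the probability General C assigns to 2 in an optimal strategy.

1/3

Row minima: I → -8, II → -7; maximin = -7.
Column maxima: 1 → -3, 2 → 0; minimax = -3.
-7 ≠ -3, so there is no saddle point; optimal play is mixed.
Let General R play I with probability p. Expected payoff against 1: (-3)p + (-7)(1−p) = 4p − 7; against 2: (-8)p + 0(1−p) = −8p.
Setting these equal: 4p − 7 = −8p ⇒ 12p = 7 ⇒ p = 7/12, and the value is (4)·(7/12) − 7 = -14/3.
For General C: with q = P(1), equating I's and II's payoffs gives 5q − 8 = −7q ⇒ q = 2/3.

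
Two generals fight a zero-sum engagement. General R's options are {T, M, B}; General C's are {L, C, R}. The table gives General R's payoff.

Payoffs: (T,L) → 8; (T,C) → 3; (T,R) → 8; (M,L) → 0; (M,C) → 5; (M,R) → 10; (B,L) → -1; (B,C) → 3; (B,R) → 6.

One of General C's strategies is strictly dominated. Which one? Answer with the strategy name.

R

C holds General R's payoff strictly below R in every row: 3 < 8, 5 < 10, 3 < 6.
So R is strictly dominated for General C.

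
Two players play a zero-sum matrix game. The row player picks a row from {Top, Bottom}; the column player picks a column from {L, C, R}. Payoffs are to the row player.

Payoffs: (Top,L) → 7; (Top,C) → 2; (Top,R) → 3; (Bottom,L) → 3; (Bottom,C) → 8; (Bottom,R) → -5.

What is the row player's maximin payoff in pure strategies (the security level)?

2

Row minima: Top → 2, Bottom → -5.
The best of these is 2.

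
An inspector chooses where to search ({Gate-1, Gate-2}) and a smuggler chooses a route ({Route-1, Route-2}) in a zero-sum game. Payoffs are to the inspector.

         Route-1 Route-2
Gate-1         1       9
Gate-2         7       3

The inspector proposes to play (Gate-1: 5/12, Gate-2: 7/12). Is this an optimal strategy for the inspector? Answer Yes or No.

Against Route-1 this mix gives (5/12)·1 + (7/12)·7 = 9/2.
Against Route-2 this mix gives (5/12)·9 + (7/12)·3 = 11/2.
The smuggler will play Route-1, holding the inspector to 9/2. Shifting weight toward the row that does better against Route-1 would raise this floor (the equalizing mix achieves 5 against both Route-1 and Route-2), so the proposed strategy is not optimal.

No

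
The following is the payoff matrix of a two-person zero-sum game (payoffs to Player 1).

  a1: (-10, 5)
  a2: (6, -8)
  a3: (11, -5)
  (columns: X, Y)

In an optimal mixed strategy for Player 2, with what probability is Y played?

Row minima: a1 → -10, a2 → -8, a3 → -5; maximin = -5.
Column maxima: X → 11, Y → 5; minimax = 5.
-5 ≠ 5, so there is no saddle point; optimal play is mixed.
a2 is strictly dominated by a3, so Player 1 never plays it.
On the remaining 2×2 (a1, a3 vs X, Y):
Let Player 1 play a1 with probability p. Expected payoff against X: (-10)p + 11(1−p) = −21p + 11; against Y: 5p + (-5)(1−p) = 10p − 5.
Setting these equal: −21p + 11 = 10p − 5 ⇒ −31p = -16 ⇒ p = 16/31, and the value is (-21)·(16/31) + 11 = 5/31.
For Player 2: with q = P(X), equating a1's and a3's payoffs gives −15q + 5 = 16q − 5 ⇒ q = 10/31.

21/31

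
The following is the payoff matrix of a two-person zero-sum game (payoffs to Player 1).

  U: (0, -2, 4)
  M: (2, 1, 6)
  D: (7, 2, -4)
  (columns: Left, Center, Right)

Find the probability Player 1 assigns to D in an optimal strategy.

5/11

Row minima: U → -2, M → 1, D → -4; maximin = 1.
Column maxima: Left → 7, Center → 2, Right → 6; minimax = 2.
1 ≠ 2, so there is no saddle point; optimal play is mixed.
U is strictly dominated by M, so Player 1 never plays it.
Left is strictly dominated by Center (it gives Player 1 strictly more in every row), so Player 2 never plays it.
On the remaining 2×2 (M, D vs Center, Right):
Let Player 1 play M with probability p. Expected payoff against Center: 1p + 2(1−p) = −p + 2; against Right: 6p + (-4)(1−p) = 10p − 4.
Setting these equal: −p + 2 = 10p − 4 ⇒ −11p = -6 ⇒ p = 6/11, and the value is (-1)·(6/11) + 2 = 16/11.
For Player 2: with q = P(Center), equating M's and D's payoffs gives −5q + 6 = 6q − 4 ⇒ q = 10/11.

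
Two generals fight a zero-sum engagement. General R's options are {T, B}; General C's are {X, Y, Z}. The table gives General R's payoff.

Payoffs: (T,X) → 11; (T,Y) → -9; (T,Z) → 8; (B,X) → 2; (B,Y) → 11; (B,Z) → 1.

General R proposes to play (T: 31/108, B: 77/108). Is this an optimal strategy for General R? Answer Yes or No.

No

Against X this mix gives (31/108)·11 + (77/108)·2 = 55/12.
Against Y this mix gives (31/108)·(-9) + (77/108)·11 = 142/27.
Against Z this mix gives (31/108)·8 + (77/108)·1 = 325/108.
General C will play Z, holding General R to 325/108. Shifting weight toward the row that does better against Z would raise this floor (the equalizing mix achieves 97/27 against both Z and Y), so the proposed strategy is not optimal.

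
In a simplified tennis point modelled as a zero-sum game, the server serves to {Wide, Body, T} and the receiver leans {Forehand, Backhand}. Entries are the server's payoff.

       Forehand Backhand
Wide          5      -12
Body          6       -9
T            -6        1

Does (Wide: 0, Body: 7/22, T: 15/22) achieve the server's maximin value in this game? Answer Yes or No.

Yes

Against Forehand this mix gives (7/22)·6 + (15/22)·(-6) = -24/11.
Against Backhand this mix gives (7/22)·(-9) + (15/22)·1 = -24/11.
All of the receiver's active replies (Forehand, Backhand) yield -24/11, and no column does worse for the server. The mix makes the receiver indifferent and guarantees -24/11, so it is optimal.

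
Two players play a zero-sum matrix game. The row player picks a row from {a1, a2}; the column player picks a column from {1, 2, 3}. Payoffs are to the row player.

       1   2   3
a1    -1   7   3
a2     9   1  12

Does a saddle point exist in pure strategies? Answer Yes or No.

No

Row minima: a1 → -1, a2 → 1; maximin = 1.
Column maxima: 1 → 9, 2 → 7, 3 → 12; minimax = 7.
1 ≠ 7, so no pure-strategy equilibrium exists.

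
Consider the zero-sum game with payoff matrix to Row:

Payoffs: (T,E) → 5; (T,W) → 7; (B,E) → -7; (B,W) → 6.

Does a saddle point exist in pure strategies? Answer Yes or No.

Row minima: T → 5, B → -7; maximin = 5.
Column maxima: E → 5, W → 7; minimax = 5.
maximin = minimax = 5, so a saddle point exists.

Yes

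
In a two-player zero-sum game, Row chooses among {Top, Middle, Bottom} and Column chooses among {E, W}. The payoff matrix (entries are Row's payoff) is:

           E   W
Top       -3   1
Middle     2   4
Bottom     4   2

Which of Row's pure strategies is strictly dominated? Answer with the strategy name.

Top

Middle gives a strictly higher payoff than Top against every column: 2 > -3, 4 > 1.
So Top is strictly dominated and Row never plays it.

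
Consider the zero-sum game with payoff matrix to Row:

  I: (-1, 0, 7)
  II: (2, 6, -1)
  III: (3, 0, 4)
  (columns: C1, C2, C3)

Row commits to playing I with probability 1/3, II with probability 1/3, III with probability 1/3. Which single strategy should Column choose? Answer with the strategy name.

C1

If Column plays C1, Row's expected payoff is (1/3)·(-1) + (1/3)·2 + (1/3)·3 = 4/3.
If Column plays C2, Row's expected payoff is (1/3)·0 + (1/3)·6 + (1/3)·0 = 2.
If Column plays C3, Row's expected payoff is (1/3)·7 + (1/3)·(-1) + (1/3)·4 = 10/3.
Column minimizes Row's payoff; the smallest is 4/3, so the best response is C1.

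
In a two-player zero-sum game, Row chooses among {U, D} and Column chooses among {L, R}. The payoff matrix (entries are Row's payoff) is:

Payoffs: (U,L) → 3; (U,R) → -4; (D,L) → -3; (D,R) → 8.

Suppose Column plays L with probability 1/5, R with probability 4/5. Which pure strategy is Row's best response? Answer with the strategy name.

Expected payoff of U: (1/5)·3 + (4/5)·(-4) = -13/5.
Expected payoff of D: (1/5)·(-3) + (4/5)·8 = 29/5.
The largest is 29/5, so Row's best response is D.

D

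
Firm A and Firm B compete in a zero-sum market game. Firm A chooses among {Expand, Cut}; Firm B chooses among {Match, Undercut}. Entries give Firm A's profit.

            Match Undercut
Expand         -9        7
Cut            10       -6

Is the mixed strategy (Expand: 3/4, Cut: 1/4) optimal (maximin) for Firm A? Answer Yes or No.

Against Match this mix gives (3/4)·(-9) + (1/4)·10 = -17/4.
Against Undercut this mix gives (3/4)·7 + (1/4)·(-6) = 15/4.
Firm B will play Match, holding Firm A to -17/4. Shifting weight toward the row that does better against Match would raise this floor (the equalizing mix achieves 1/2 against both Match and Undercut), so the proposed strategy is not optimal.

No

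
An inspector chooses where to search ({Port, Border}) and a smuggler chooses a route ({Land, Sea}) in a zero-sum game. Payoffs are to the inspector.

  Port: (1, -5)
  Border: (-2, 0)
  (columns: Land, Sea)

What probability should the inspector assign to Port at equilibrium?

1/4

Row minima: Port → -5, Border → -2; maximin = -2.
Column maxima: Land → 1, Sea → 0; minimax = 0.
-2 ≠ 0, so there is no saddle point; optimal play is mixed.
Let the inspector play Port with probability p. Expected payoff against Land: 1p + (-2)(1−p) = 3p − 2; against Sea: (-5)p + 0(1−p) = −5p.
Setting these equal: 3p − 2 = −5p ⇒ 8p = 2 ⇒ p = 1/4, and the value is (3)·(1/4) − 2 = -5/4.
For the smuggler: with q = P(Land), equating Port's and Border's payoffs gives 6q − 5 = −2q ⇒ q = 5/8.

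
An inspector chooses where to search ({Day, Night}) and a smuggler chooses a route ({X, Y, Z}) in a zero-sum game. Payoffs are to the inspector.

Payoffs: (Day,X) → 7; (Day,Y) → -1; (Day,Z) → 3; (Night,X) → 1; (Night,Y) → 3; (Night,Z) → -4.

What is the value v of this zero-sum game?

Row minima: Day → -1, Night → -4; maximin = -1.
Column maxima: X → 7, Y → 3, Z → 3; minimax = 3.
-1 ≠ 3, so there is no saddle point; optimal play is mixed.
X is strictly dominated by Z (it gives the inspector strictly more in every row), so the smuggler never plays it.
On the remaining 2×2 (Day, Night vs Y, Z):
Let the inspector play Day with probability p. Expected payoff against Y: (-1)p + 3(1−p) = −4p + 3; against Z: 3p + (-4)(1−p) = 7p − 4.
Setting these equal: −4p + 3 = 7p − 4 ⇒ −11p = -7 ⇒ p = 7/11, and the value is (-4)·(7/11) + 3 = 5/11.
For the smuggler: with q = P(Y), equating Day's and Night's payoffs gives −4q + 3 = 7q − 4 ⇒ q = 7/11.

5/11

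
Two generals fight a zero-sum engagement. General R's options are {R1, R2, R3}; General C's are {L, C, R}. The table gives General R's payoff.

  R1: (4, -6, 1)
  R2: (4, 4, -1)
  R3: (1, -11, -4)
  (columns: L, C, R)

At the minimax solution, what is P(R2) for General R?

Row minima: R1 → -6, R2 → -1, R3 → -11; maximin = -1.
Column maxima: L → 4, C → 4, R → 1; minimax = 1.
-1 ≠ 1, so there is no saddle point; optimal play is mixed.
R3 is strictly dominated by R1, so General R never plays it.
L is strictly dominated by R (it gives General R strictly more in every row), so General C never plays it.
On the remaining 2×2 (R1, R2 vs C, R):
Let General R play R1 with probability p. Expected payoff against C: (-6)p + 4(1−p) = −10p + 4; against R: 1p + (-1)(1−p) = 2p − 1.
Setting these equal: −10p + 4 = 2p − 1 ⇒ −12p = -5 ⇒ p = 5/12, and the value is (-10)·(5/12) + 4 = -1/6.
For General C: with q = P(C), equating R1's and R2's payoffs gives −7q + 1 = 5q − 1 ⇒ q = 1/6.

7/12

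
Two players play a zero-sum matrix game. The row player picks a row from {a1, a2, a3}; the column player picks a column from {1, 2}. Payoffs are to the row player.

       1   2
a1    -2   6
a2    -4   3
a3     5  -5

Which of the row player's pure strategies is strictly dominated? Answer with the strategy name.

a2

a1 gives a strictly higher payoff than a2 against every column: -2 > -4, 6 > 3.
So a2 is strictly dominated and the row player never plays it.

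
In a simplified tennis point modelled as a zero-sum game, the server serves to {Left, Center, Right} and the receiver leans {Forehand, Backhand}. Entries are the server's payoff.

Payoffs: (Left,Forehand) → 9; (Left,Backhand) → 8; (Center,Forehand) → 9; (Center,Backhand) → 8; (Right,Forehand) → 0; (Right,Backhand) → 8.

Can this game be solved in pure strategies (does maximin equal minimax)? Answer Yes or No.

Row minima: Left → 8, Center → 8, Right → 0; maximin = 8.
Column maxima: Forehand → 9, Backhand → 8; minimax = 8.
maximin = minimax = 8, so a saddle point exists.

Yes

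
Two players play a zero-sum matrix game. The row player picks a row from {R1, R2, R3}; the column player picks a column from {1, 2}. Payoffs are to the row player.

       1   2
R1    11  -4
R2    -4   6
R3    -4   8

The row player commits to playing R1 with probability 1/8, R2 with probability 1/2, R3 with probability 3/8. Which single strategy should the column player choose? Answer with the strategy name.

If the column player plays 1, the row player's expected payoff is (1/8)·11 + (1/2)·(-4) + (3/8)·(-4) = -17/8.
If the column player plays 2, the row player's expected payoff is (1/8)·(-4) + (1/2)·6 + (3/8)·8 = 11/2.
The column player minimizes the row player's payoff; the smallest is -17/8, so the best response is 1.

1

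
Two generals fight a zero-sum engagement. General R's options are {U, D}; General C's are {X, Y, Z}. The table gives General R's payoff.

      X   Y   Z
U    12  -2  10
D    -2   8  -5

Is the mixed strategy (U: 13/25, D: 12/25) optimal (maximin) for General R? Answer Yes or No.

Against X this mix gives (13/25)·12 + (12/25)·(-2) = 132/25.
Against Y this mix gives (13/25)·(-2) + (12/25)·8 = 14/5.
Against Z this mix gives (13/25)·10 + (12/25)·(-5) = 14/5.
All of General C's active replies (Y, Z) yield 14/5, and no column does worse for General R. The mix makes General C indifferent and guarantees 14/5, so it is optimal.

Yes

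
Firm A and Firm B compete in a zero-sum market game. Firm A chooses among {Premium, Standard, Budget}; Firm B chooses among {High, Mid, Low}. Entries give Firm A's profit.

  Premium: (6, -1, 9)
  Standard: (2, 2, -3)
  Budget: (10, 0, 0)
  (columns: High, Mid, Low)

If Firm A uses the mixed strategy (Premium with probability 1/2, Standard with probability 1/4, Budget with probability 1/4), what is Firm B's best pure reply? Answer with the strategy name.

Mid

If Firm B plays High, Firm A's expected payoff is (1/2)·6 + (1/4)·2 + (1/4)·10 = 6.
If Firm B plays Mid, Firm A's expected payoff is (1/2)·(-1) + (1/4)·2 + (1/4)·0 = 0.
If Firm B plays Low, Firm A's expected payoff is (1/2)·9 + (1/4)·(-3) + (1/4)·0 = 15/4.
Firm B minimizes Firm A's payoff; the smallest is 0, so the best response is Mid.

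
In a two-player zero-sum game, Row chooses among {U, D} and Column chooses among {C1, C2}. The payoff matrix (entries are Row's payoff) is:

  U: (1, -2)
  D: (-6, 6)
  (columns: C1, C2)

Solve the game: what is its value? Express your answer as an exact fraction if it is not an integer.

-2/5

Row minima: U → -2, D → -6; maximin = -2.
Column maxima: C1 → 1, C2 → 6; minimax = 1.
-2 ≠ 1, so there is no saddle point; optimal play is mixed.
Let Row play U with probability p. Expected payoff against C1: 1p + (-6)(1−p) = 7p − 6; against C2: (-2)p + 6(1−p) = −8p + 6.
Setting these equal: 7p − 6 = −8p + 6 ⇒ 15p = 12 ⇒ p = 4/5, and the value is (7)·(4/5) − 6 = -2/5.
For Column: with q = P(C1), equating U's and D's payoffs gives 3q − 2 = −12q + 6 ⇒ q = 8/15.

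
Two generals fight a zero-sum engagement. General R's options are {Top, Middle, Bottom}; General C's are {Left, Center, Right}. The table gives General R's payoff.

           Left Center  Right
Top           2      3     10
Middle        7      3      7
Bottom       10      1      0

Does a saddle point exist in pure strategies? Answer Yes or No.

Yes

Row minima: Top → 2, Middle → 3, Bottom → 0; maximin = 3.
Column maxima: Left → 10, Center → 3, Right → 10; minimax = 3.
maximin = minimax = 3, so a saddle point exists.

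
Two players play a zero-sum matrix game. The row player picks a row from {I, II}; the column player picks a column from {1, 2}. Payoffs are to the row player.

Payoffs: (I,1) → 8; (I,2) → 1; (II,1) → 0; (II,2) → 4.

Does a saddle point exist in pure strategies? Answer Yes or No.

No

Row minima: I → 1, II → 0; maximin = 1.
Column maxima: 1 → 8, 2 → 4; minimax = 4.
1 ≠ 4, so no pure-strategy equilibrium exists.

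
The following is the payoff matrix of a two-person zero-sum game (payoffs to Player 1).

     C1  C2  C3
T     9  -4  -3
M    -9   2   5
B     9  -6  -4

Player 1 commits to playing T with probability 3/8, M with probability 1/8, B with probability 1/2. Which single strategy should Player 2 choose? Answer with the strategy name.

C2

If Player 2 plays C1, Player 1's expected payoff is (3/8)·9 + (1/8)·(-9) + (1/2)·9 = 27/4.
If Player 2 plays C2, Player 1's expected payoff is (3/8)·(-4) + (1/8)·2 + (1/2)·(-6) = -17/4.
If Player 2 plays C3, Player 1's expected payoff is (3/8)·(-3) + (1/8)·5 + (1/2)·(-4) = -5/2.
Player 2 minimizes Player 1's payoff; the smallest is -17/4, so the best response is C2.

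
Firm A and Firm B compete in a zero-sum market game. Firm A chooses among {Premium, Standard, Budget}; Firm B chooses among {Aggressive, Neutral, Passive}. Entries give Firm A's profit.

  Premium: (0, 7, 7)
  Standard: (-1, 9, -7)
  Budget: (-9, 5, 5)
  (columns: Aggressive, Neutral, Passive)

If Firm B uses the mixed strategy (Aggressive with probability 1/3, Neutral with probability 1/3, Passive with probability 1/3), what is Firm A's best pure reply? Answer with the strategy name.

Expected payoff of Premium: (1/3)·0 + (1/3)·7 + (1/3)·7 = 14/3.
Expected payoff of Standard: (1/3)·(-1) + (1/3)·9 + (1/3)·(-7) = 1/3.
Expected payoff of Budget: (1/3)·(-9) + (1/3)·5 + (1/3)·5 = 1/3.
The largest is 14/3, so Firm A's best response is Premium.

Premium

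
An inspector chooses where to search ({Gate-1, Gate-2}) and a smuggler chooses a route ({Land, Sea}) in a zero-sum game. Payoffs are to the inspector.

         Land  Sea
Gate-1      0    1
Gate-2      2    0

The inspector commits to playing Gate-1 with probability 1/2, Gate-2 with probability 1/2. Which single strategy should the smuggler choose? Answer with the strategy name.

If the smuggler plays Land, the inspector's expected payoff is (1/2)·0 + (1/2)·2 = 1.
If the smuggler plays Sea, the inspector's expected payoff is (1/2)·1 + (1/2)·0 = 1/2.
The smuggler minimizes the inspector's payoff; the smallest is 1/2, so the best response is Sea.

Sea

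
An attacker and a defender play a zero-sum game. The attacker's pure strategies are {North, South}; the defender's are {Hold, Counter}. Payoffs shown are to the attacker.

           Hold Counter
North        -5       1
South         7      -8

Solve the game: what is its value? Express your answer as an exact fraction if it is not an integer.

-11/7

Row minima: North → -5, South → -8; maximin = -5.
Column maxima: Hold → 7, Counter → 1; minimax = 1.
-5 ≠ 1, so there is no saddle point; optimal play is mixed.
Let the attacker play North with probability p. Expected payoff against Hold: (-5)p + 7(1−p) = −12p + 7; against Counter: 1p + (-8)(1−p) = 9p − 8.
Setting these equal: −12p + 7 = 9p − 8 ⇒ −21p = -15 ⇒ p = 5/7, and the value is (-12)·(5/7) + 7 = -11/7.
For the defender: with q = P(Hold), equating North's and South's payoffs gives −6q + 1 = 15q − 8 ⇒ q = 3/7.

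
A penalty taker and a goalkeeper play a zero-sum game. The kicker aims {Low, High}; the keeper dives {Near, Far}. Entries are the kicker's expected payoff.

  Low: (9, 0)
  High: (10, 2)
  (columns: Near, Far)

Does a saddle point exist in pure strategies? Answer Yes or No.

Row minima: Low → 0, High → 2; maximin = 2.
Column maxima: Near → 10, Far → 2; minimax = 2.
maximin = minimax = 2, so a saddle point exists.

Yes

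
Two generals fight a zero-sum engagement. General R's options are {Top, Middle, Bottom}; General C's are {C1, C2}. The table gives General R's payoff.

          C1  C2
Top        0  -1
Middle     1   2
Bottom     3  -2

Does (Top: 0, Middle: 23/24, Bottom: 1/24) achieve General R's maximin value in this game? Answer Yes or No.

Against C1 this mix gives (23/24)·1 + (1/24)·3 = 13/12.
Against C2 this mix gives (23/24)·2 + (1/24)·(-2) = 11/6.
General C will play C1, holding General R to 13/12. Shifting weight toward the row that does better against C1 would raise this floor (the equalizing mix achieves 4/3 against both C1 and C2), so the proposed strategy is not optimal.

No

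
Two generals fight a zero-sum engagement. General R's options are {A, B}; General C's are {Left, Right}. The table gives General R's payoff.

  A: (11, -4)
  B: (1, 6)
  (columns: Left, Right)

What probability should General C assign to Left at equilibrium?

Row minima: A → -4, B → 1; maximin = 1.
Column maxima: Left → 11, Right → 6; minimax = 6.
1 ≠ 6, so there is no saddle point; optimal play is mixed.
Let General R play A with probability p. Expected payoff against Left: 11p + 1(1−p) = 10p + 1; against Right: (-4)p + 6(1−p) = −10p + 6.
Setting these equal: 10p + 1 = −10p + 6 ⇒ 20p = 5 ⇒ p = 1/4, and the value is (10)·(1/4) + 1 = 7/2.
For General C: with q = P(Left), equating A's and B's payoffs gives 15q − 4 = −5q + 6 ⇒ q = 1/2.

1/2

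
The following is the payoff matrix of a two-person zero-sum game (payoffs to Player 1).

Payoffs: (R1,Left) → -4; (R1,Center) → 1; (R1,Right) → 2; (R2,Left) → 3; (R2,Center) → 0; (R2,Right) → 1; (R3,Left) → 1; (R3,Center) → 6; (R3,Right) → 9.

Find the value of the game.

Row minima: R1 → -4, R2 → 0, R3 → 1; maximin = 1.
Column maxima: Left → 3, Center → 6, Right → 9; minimax = 3.
1 ≠ 3, so there is no saddle point; optimal play is mixed.
R1 is strictly dominated by R3, so Player 1 never plays it.
Right is strictly dominated by Center (it gives Player 1 strictly more in every row), so Player 2 never plays it.
On the remaining 2×2 (R2, R3 vs Left, Center):
Let Player 1 play R2 with probability p. Expected payoff against Left: 3p + 1(1−p) = 2p + 1; against Center: 0p + 6(1−p) = −6p + 6.
Setting these equal: 2p + 1 = −6p + 6 ⇒ 8p = 5 ⇒ p = 5/8, and the value is (2)·(5/8) + 1 = 9/4.
For Player 2: with q = P(Left), equating R2's and R3's payoffs gives 3q = −5q + 6 ⇒ q = 3/4.

9/4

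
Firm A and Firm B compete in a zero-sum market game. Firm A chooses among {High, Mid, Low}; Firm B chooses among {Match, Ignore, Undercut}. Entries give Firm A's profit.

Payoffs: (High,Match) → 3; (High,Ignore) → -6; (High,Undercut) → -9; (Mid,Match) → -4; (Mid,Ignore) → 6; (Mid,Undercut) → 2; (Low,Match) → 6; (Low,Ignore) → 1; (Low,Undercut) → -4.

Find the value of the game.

-1/4

Row minima: High → -9, Mid → -4, Low → -4; maximin = -4.
Column maxima: Match → 6, Ignore → 6, Undercut → 2; minimax = 2.
-4 ≠ 2, so there is no saddle point; optimal play is mixed.
High is strictly dominated by Low, so Firm A never plays it.
Ignore is strictly dominated by Undercut (it gives Firm A strictly more in every row), so Firm B never plays it.
On the remaining 2×2 (Mid, Low vs Match, Undercut):
Let Firm A play Mid with probability p. Expected payoff against Match: (-4)p + 6(1−p) = −10p + 6; against Undercut: 2p + (-4)(1−p) = 6p − 4.
Setting these equal: −10p + 6 = 6p − 4 ⇒ −16p = -10 ⇒ p = 5/8, and the value is (-10)·(5/8) + 6 = -1/4.
For Firm B: with q = P(Match), equating Mid's and Low's payoffs gives −6q + 2 = 10q − 4 ⇒ q = 3/8.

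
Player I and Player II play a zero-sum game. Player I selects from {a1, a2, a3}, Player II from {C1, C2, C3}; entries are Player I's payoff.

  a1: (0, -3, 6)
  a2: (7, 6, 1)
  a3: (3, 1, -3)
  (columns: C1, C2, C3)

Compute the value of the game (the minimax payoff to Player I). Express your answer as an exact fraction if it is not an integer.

39/14

Row minima: a1 → -3, a2 → 1, a3 → -3; maximin = 1.
Column maxima: C1 → 7, C2 → 6, C3 → 6; minimax = 6.
1 ≠ 6, so there is no saddle point; optimal play is mixed.
a3 is strictly dominated by a2, so Player I never plays it.
C1 is strictly dominated by C2 (it gives Player I strictly more in every row), so Player II never plays it.
On the remaining 2×2 (a1, a2 vs C2, C3):
Let Player I play a1 with probability p. Expected payoff against C2: (-3)p + 6(1−p) = −9p + 6; against C3: 6p + 1(1−p) = 5p + 1.
Setting these equal: −9p + 6 = 5p + 1 ⇒ −14p = -5 ⇒ p = 5/14, and the value is (-9)·(5/14) + 6 = 39/14.
For Player II: with q = P(C2), equating a1's and a2's payoffs gives −9q + 6 = 5q + 1 ⇒ q = 5/14.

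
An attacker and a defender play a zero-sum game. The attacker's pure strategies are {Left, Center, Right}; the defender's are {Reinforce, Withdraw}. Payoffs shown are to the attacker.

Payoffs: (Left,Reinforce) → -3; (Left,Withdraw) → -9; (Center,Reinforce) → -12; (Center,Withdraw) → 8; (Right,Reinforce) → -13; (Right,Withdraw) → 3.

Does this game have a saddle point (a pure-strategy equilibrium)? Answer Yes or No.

Row minima: Left → -9, Center → -12, Right → -13; maximin = -9.
Column maxima: Reinforce → -3, Withdraw → 8; minimax = -3.
-9 ≠ -3, so no pure-strategy equilibrium exists.

No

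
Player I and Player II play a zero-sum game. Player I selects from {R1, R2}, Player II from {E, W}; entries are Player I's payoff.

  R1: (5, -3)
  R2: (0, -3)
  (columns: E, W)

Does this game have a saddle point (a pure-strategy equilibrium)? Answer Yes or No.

Row minima: R1 → -3, R2 → -3; maximin = -3.
Column maxima: E → 5, W → -3; minimax = -3.
maximin = minimax = -3, so a saddle point exists.

Yes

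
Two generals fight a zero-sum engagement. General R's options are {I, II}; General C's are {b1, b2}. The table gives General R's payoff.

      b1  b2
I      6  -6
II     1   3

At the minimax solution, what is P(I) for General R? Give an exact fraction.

1/7

Row minima: I → -6, II → 1; maximin = 1.
Column maxima: b1 → 6, b2 → 3; minimax = 3.
1 ≠ 3, so there is no saddle point; optimal play is mixed.
Let General R play I with probability p. Expected payoff against b1: 6p + 1(1−p) = 5p + 1; against b2: (-6)p + 3(1−p) = −9p + 3.
Setting these equal: 5p + 1 = −9p + 3 ⇒ 14p = 2 ⇒ p = 1/7, and the value is (5)·(1/7) + 1 = 12/7.
For General C: with q = P(b1), equating I's and II's payoffs gives 12q − 6 = −2q + 3 ⇒ q = 9/14.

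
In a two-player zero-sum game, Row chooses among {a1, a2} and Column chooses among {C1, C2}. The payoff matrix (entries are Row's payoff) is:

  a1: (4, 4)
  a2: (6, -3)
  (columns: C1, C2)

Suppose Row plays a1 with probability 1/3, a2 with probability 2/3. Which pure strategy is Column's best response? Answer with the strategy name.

If Column plays C1, Row's expected payoff is (1/3)·4 + (2/3)·6 = 16/3.
If Column plays C2, Row's expected payoff is (1/3)·4 + (2/3)·(-3) = -2/3.
Column minimizes Row's payoff; the smallest is -2/3, so the best response is C2.

C2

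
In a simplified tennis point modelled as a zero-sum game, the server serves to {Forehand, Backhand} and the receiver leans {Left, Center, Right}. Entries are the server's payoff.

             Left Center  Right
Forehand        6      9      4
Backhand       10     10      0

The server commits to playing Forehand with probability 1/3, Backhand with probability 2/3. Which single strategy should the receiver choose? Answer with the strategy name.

Right

If the receiver plays Left, the server's expected payoff is (1/3)·6 + (2/3)·10 = 26/3.
If the receiver plays Center, the server's expected payoff is (1/3)·9 + (2/3)·10 = 29/3.
If the receiver plays Right, the server's expected payoff is (1/3)·4 + (2/3)·0 = 4/3.
The receiver minimizes the server's payoff; the smallest is 4/3, so the best response is Right.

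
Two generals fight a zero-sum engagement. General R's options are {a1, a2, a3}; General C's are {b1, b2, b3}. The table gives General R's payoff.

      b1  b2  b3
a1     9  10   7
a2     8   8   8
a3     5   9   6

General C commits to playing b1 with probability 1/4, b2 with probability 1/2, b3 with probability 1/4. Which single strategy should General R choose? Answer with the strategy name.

Expected payoff of a1: (1/4)·9 + (1/2)·10 + (1/4)·7 = 9.
Expected payoff of a2: (1/4)·8 + (1/2)·8 + (1/4)·8 = 8.
Expected payoff of a3: (1/4)·5 + (1/2)·9 + (1/4)·6 = 29/4.
The largest is 9, so General R's best response is a1.

a1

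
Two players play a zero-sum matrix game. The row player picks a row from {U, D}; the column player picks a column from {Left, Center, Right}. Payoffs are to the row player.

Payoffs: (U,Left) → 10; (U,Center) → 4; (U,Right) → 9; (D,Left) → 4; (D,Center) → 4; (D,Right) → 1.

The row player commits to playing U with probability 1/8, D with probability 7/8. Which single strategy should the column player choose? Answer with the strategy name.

If the column player plays Left, the row player's expected payoff is (1/8)·10 + (7/8)·4 = 19/4.
If the column player plays Center, the row player's expected payoff is (1/8)·4 + (7/8)·4 = 4.
If the column player plays Right, the row player's expected payoff is (1/8)·9 + (7/8)·1 = 2.
The column player minimizes the row player's payoff; the smallest is 2, so the best response is Right.

Right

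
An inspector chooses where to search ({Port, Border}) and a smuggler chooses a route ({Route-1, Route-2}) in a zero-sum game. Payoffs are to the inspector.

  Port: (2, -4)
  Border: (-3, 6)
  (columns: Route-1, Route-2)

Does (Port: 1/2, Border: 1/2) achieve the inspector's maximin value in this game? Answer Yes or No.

Against Route-1 this mix gives (1/2)·2 + (1/2)·(-3) = -1/2.
Against Route-2 this mix gives (1/2)·(-4) + (1/2)·6 = 1.
The smuggler will play Route-1, holding the inspector to -1/2. Shifting weight toward the row that does better against Route-1 would raise this floor (the equalizing mix achieves 0 against both Route-1 and Route-2), so the proposed strategy is not optimal.

No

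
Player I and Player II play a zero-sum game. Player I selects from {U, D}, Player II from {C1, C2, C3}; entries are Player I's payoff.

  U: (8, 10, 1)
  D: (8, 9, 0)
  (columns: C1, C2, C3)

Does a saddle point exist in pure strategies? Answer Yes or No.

Yes

Row minima: U → 1, D → 0; maximin = 1.
Column maxima: C1 → 8, C2 → 10, C3 → 1; minimax = 1.
maximin = minimax = 1, so a saddle point exists.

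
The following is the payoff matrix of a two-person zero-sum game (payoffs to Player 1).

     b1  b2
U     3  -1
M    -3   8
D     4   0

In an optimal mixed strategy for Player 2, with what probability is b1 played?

8/15

Row minima: U → -1, M → -3, D → 0; maximin = 0.
Column maxima: b1 → 4, b2 → 8; minimax = 4.
0 ≠ 4, so there is no saddle point; optimal play is mixed.
U is strictly dominated by D, so Player 1 never plays it.
On the remaining 2×2 (M, D vs b1, b2):
Let Player 1 play M with probability p. Expected payoff against b1: (-3)p + 4(1−p) = −7p + 4; against b2: 8p + 0(1−p) = 8p.
Setting these equal: −7p + 4 = 8p ⇒ −15p = -4 ⇒ p = 4/15, and the value is (-7)·(4/15) + 4 = 32/15.
For Player 2: with q = P(b1), equating M's and D's payoffs gives −11q + 8 = 4q ⇒ q = 8/15.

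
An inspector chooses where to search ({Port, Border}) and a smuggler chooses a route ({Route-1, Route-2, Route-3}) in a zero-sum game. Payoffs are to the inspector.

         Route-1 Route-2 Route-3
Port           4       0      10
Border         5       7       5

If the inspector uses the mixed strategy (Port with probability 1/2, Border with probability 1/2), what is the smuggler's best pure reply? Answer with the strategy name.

If the smuggler plays Route-1, the inspector's expected payoff is (1/2)·4 + (1/2)·5 = 9/2.
If the smuggler plays Route-2, the inspector's expected payoff is (1/2)·0 + (1/2)·7 = 7/2.
If the smuggler plays Route-3, the inspector's expected payoff is (1/2)·10 + (1/2)·5 = 15/2.
The smuggler minimizes the inspector's payoff; the smallest is 7/2, so the best response is Route-2.

Route-2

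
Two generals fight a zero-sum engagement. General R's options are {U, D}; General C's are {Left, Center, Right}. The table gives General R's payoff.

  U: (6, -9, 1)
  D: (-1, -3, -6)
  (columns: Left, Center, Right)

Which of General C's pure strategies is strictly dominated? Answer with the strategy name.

Left

Center holds General R's payoff strictly below Left in every row: -9 < 6, -3 < -1.
So Left is strictly dominated for General C.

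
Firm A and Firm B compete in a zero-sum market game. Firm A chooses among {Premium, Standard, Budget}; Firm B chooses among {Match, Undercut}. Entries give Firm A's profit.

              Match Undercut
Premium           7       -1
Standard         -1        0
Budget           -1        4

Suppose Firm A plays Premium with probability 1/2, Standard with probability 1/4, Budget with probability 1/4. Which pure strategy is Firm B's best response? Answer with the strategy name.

If Firm B plays Match, Firm A's expected payoff is (1/2)·7 + (1/4)·(-1) + (1/4)·(-1) = 3.
If Firm B plays Undercut, Firm A's expected payoff is (1/2)·(-1) + (1/4)·0 + (1/4)·4 = 1/2.
Firm B minimizes Firm A's payoff; the smallest is 1/2, so the best response is Undercut.

Undercut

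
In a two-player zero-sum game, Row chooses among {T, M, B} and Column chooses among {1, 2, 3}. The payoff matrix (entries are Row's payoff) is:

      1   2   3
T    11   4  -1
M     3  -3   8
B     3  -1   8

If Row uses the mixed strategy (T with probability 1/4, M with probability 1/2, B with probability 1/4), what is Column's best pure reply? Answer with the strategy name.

2

If Column plays 1, Row's expected payoff is (1/4)·11 + (1/2)·3 + (1/4)·3 = 5.
If Column plays 2, Row's expected payoff is (1/4)·4 + (1/2)·(-3) + (1/4)·(-1) = -3/4.
If Column plays 3, Row's expected payoff is (1/4)·(-1) + (1/2)·8 + (1/4)·8 = 23/4.
Column minimizes Row's payoff; the smallest is -3/4, so the best response is 2.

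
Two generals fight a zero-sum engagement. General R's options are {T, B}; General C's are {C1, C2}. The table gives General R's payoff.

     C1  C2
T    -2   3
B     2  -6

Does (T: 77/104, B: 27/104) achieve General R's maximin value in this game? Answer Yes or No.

Against C1 this mix gives (77/104)·(-2) + (27/104)·2 = -25/26.
Against C2 this mix gives (77/104)·3 + (27/104)·(-6) = 69/104.
General C will play C1, holding General R to -25/26. Shifting weight toward the row that does better against C1 would raise this floor (the equalizing mix achieves -6/13 against both C1 and C2), so the proposed strategy is not optimal.

No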